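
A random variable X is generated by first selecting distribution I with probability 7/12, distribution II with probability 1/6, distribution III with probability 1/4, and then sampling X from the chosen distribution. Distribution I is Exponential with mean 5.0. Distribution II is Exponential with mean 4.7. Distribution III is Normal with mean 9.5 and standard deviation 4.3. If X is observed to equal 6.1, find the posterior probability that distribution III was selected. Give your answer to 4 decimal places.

Likelihoods f(6.1 | ·): I: 0.059046; II: 0.058109; III: 0.0678704.
Posterior ∝ prior × likelihood. Numerator for III: 0.25·0.0678704 = 0.0169676.
Normalizing constant: 0.583333·0.059046 + 0.166667·0.058109 + 0.25·0.0678704 = 0.061096.
P(III | observation) = 0.0169676 / 0.061096 = 0.277721.

0.2777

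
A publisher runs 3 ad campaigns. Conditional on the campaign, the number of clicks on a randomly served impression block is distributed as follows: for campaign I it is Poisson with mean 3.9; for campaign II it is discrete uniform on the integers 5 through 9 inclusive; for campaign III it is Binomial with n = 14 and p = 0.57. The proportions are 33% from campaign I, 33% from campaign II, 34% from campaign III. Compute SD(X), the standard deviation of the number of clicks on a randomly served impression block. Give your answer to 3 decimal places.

2.477

Per component, I: μ=3.9, E[X²]=19.11; II: μ=7, E[X²]=51; III: μ=7.98, E[X²]=67.1118.
E[X] = 0.33·3.9 + 0.33·7 + 0.34·7.98 = 6.3102.
E[X²] = 0.33·19.11 + 0.33·51 + 0.34·67.1118 = 45.9543.
Var(X) = E[X²] − (E[X])² = 45.9543 − 39.8186 = 6.13569.
SD(X) = √6.13569 = 2.47703.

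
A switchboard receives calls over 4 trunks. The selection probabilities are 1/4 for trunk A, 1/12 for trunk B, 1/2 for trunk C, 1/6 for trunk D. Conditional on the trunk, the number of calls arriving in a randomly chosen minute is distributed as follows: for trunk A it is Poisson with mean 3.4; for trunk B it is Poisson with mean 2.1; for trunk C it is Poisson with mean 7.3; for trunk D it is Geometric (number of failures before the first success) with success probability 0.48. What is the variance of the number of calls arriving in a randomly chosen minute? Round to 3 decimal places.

11.573

Per component, A: μ=3.4, E[X²]=14.96; B: μ=2.1, E[X²]=6.51; C: μ=7.3, E[X²]=60.59; D: μ=1.08333, E[X²]=3.43056.
E[X] = 0.25·3.4 + 0.0833333·2.1 + 0.5·7.3 + 0.166667·1.08333 = 4.85556.
E[X²] = 0.25·14.96 + 0.0833333·6.51 + 0.5·60.59 + 0.166667·3.43056 = 35.1493.
Var(X) = E[X²] − (E[X])² = 35.1493 − 23.5764 = 11.5728.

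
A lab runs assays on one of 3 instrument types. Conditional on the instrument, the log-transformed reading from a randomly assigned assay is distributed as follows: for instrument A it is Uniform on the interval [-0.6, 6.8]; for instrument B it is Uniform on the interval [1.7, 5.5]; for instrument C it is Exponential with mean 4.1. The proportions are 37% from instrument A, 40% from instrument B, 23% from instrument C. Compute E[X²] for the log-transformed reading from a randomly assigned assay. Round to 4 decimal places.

For each component E[X²] = Var + (mean)², giving A: 14.1733; B: 14.1633; C: 33.62.
Overall E[X²] = 0.37·14.1733 + 0.4·14.1633 + 0.23·33.62 = 18.6421.

18.6421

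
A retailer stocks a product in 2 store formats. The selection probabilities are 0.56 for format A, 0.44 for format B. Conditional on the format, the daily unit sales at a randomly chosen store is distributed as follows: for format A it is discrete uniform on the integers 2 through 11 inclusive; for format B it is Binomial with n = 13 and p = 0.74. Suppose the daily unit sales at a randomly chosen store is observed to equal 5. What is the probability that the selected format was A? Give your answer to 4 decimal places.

Likelihoods P(X=5 | ·): A: 0.1; B: 0.00596381.
Posterior ∝ prior × likelihood. Numerator for A: 0.56·0.1 = 0.056.
Normalizing constant: 0.56·0.1 + 0.44·0.00596381 = 0.0586241.
P(A | observation) = 0.056 / 0.0586241 = 0.955239.

0.9552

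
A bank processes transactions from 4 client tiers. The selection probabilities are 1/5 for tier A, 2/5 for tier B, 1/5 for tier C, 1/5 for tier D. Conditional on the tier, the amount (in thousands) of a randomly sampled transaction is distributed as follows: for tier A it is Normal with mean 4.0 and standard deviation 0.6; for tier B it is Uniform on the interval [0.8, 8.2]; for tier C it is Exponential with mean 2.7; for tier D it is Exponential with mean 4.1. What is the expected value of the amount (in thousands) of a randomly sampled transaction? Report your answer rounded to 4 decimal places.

Component means — A: 4; B: 4.5; C: 2.7; D: 4.1.
E[X] = 0.2·4 + 0.4·4.5 + 0.2·2.7 + 0.2·4.1 = 3.96.

3.9600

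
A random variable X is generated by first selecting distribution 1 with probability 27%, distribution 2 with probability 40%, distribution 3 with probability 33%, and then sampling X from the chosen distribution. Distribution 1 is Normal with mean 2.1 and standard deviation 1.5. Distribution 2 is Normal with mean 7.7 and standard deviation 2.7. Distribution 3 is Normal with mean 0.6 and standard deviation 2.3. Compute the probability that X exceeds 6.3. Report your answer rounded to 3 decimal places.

0.282

Conditional on each component, P(X > 6.3): 1: 0.00255513; 2: 0.697952; 3: 0.00660123.
By total probability, P(X > 6.3) = 0.27·0.00255513 + 0.4·0.697952 + 0.33·0.00660123 = 0.282049.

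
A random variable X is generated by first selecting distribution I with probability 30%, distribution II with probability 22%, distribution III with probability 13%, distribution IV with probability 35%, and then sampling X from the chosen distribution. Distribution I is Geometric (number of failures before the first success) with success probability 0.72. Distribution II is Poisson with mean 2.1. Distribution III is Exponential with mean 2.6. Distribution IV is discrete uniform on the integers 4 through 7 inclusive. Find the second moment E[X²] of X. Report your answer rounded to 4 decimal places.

14.4222

For each component E[X²] = Var + (mean)², giving I: 0.691358; II: 6.51; III: 13.52; IV: 31.5.
Overall E[X²] = 0.3·0.691358 + 0.22·6.51 + 0.13·13.52 + 0.35·31.5 = 14.4222.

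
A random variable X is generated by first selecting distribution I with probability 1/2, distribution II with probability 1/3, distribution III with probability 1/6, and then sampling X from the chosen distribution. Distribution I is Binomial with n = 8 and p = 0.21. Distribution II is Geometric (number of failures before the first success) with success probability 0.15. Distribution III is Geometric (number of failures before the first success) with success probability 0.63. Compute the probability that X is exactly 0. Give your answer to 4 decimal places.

Conditional on each component, P(X = 0): I: 0.151711; II: 0.15; III: 0.63.
By total probability, P(X = 0) = 0.5·0.151711 + 0.333333·0.15 + 0.166667·0.63 = 0.230855.

0.2309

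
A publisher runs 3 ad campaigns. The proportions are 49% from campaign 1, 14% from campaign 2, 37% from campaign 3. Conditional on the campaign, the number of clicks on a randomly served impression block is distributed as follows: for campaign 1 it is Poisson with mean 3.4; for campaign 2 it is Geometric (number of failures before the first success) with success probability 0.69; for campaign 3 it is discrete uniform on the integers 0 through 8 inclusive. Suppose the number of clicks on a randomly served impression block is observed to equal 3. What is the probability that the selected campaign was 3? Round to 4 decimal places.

0.2721

Likelihoods P(X=3 | ·): 1: 0.218617; 2: 0.0205558; 3: 0.111111.
Posterior ∝ prior × likelihood. Numerator for 3: 0.37·0.111111 = 0.0411111.
Normalizing constant: 0.49·0.218617 + 0.14·0.0205558 + 0.37·0.111111 = 0.151111.
P(3 | observation) = 0.0411111 / 0.151111 = 0.272058.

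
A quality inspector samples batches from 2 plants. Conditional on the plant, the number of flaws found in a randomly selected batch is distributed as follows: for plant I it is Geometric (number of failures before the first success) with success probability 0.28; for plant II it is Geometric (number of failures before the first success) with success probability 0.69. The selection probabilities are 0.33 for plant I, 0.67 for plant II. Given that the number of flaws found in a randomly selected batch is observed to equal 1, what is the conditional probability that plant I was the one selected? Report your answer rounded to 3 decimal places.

0.317

Likelihoods P(X=1 | ·): I: 0.2016; II: 0.2139.
Posterior ∝ prior × likelihood. Numerator for I: 0.33·0.2016 = 0.066528.
Normalizing constant: 0.33·0.2016 + 0.67·0.2139 = 0.209841.
P(I | observation) = 0.066528 / 0.209841 = 0.31704.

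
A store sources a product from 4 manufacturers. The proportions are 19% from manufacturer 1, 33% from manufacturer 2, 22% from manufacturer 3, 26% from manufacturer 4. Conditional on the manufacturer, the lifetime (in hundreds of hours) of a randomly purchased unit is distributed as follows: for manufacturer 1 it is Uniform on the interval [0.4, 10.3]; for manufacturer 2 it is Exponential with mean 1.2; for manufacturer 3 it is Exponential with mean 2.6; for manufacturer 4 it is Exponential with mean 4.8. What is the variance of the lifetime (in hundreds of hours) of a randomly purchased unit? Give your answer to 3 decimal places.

12.447

Per component, 1: μ=5.35, E[X²]=36.79; 2: μ=1.2, E[X²]=2.88; 3: μ=2.6, E[X²]=13.52; 4: μ=4.8, E[X²]=46.08.
E[X] = 0.19·5.35 + 0.33·1.2 + 0.22·2.6 + 0.26·4.8 = 3.2325.
E[X²] = 0.19·36.79 + 0.33·2.88 + 0.22·13.52 + 0.26·46.08 = 22.8957.
Var(X) = E[X²] − (E[X])² = 22.8957 − 10.4491 = 12.4466.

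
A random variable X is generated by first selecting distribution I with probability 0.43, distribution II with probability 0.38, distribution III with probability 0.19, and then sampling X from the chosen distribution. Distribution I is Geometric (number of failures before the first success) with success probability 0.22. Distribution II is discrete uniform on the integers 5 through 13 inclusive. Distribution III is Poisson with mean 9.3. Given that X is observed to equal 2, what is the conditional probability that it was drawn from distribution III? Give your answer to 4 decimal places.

0.0129

Likelihoods P(X=2 | ·): I: 0.133848; II: 0; III: 0.00395364.
Posterior ∝ prior × likelihood. Numerator for III: 0.19·0.00395364 = 0.000751192.
Normalizing constant: 0.43·0.133848 + 0.38·0 + 0.19·0.00395364 = 0.0583058.
P(III | observation) = 0.000751192 / 0.0583058 = 0.0128836.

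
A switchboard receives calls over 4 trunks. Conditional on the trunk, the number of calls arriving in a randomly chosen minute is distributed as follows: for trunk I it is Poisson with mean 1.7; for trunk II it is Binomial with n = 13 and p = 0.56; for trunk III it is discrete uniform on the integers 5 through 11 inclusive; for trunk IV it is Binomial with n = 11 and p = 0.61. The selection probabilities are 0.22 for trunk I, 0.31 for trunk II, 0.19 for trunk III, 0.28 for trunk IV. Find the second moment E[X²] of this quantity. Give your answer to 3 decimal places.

For each component E[X²] = Var + (mean)², giving I: 4.59; II: 56.2016; III: 68; IV: 47.641.
Overall E[X²] = 0.22·4.59 + 0.31·56.2016 + 0.19·68 + 0.28·47.641 = 44.6918.

44.692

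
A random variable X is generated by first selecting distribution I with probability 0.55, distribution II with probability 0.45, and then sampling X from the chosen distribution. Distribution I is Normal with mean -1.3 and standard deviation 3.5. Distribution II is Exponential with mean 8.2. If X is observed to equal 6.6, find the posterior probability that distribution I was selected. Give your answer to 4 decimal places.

Likelihoods f(6.6 | ·): I: 0.00892367; II: 0.0545296.
Posterior ∝ prior × likelihood. Numerator for I: 0.55·0.00892367 = 0.00490802.
Normalizing constant: 0.55·0.00892367 + 0.45·0.0545296 = 0.0294463.
P(I | observation) = 0.00490802 / 0.0294463 = 0.166677.

0.1667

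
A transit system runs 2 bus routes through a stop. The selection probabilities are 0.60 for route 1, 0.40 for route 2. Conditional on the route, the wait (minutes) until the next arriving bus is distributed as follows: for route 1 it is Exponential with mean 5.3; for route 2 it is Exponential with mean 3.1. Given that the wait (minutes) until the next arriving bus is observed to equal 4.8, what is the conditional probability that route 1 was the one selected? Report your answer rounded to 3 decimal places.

0.625

Likelihoods f(4.8 | ·): 1: 0.0762783; 2: 0.0685776.
Posterior ∝ prior × likelihood. Numerator for 1: 0.6·0.0762783 = 0.045767.
Normalizing constant: 0.6·0.0762783 + 0.4·0.0685776 = 0.073198.
P(1 | observation) = 0.045767 / 0.073198 = 0.625249.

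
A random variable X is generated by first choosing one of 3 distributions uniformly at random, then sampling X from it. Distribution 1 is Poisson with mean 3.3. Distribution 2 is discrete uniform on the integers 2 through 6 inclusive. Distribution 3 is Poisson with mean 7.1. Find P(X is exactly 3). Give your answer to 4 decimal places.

Conditional on each component, P(X = 3): 1: 0.220912; 2: 0.2; 3: 0.049219.
By total probability, P(X = 3) = 0.333333·0.220912 + 0.333333·0.2 + 0.333333·0.049219 = 0.15671.

0.1567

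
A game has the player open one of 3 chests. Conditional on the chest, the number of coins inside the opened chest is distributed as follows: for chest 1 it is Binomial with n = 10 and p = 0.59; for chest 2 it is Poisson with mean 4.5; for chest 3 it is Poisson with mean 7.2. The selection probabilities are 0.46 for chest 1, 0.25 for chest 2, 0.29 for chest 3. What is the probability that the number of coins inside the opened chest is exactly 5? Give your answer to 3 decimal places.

0.174

Conditional on each chest, P(X = 5): 1: 0.208728; 2: 0.170827; 3: 0.120382.
By total probability, P(X = 5) = 0.46·0.208728 + 0.25·0.170827 + 0.29·0.120382 = 0.173632.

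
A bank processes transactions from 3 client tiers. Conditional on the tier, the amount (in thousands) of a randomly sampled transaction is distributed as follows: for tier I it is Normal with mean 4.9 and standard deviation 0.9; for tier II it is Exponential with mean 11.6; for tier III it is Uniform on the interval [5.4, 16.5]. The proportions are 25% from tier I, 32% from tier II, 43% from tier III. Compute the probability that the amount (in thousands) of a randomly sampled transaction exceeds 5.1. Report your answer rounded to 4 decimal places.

Conditional on each tier, P(X > 5.1): I: 0.41207; II: 0.644259; III: 1.
By total probability, P(X > 5.1) = 0.25·0.41207 + 0.32·0.644259 + 0.43·1 = 0.73918.

0.7392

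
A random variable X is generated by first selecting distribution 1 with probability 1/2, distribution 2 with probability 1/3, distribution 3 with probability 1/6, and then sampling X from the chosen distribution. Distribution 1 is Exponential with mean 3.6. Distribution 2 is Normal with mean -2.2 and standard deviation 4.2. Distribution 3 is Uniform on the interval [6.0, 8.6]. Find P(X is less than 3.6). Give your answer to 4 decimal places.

0.6215

Conditional on each component, P(X < 3.6): 1: 0.632121; 2: 0.916353; 3: 0.
By total probability, P(X < 3.6) = 0.5·0.632121 + 0.333333·0.916353 + 0.166667·0 = 0.621511.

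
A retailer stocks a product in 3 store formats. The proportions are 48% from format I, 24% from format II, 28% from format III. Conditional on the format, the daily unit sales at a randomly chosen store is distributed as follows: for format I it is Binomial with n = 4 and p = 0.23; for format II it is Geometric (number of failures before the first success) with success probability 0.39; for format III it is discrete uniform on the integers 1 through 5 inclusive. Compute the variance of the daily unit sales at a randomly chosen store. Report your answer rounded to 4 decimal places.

2.6304

Per component, I: μ=0.92, E[X²]=1.5548; II: μ=1.5641, E[X²]=6.45694; III: μ=3, E[X²]=11.
E[X] = 0.48·0.92 + 0.24·1.5641 + 0.28·3 = 1.65698.
E[X²] = 0.48·1.5548 + 0.24·6.45694 + 0.28·11 = 5.37597.
Var(X) = E[X²] − (E[X])² = 5.37597 − 2.7456 = 2.63037.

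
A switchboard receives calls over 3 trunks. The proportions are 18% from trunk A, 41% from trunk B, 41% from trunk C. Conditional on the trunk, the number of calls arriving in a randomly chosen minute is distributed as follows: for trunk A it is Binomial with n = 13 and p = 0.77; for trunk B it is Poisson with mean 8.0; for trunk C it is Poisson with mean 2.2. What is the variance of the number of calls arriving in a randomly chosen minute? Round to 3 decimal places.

Per component, A: μ=10.01, E[X²]=102.502; B: μ=8, E[X²]=72; C: μ=2.2, E[X²]=7.04.
E[X] = 0.18·10.01 + 0.41·8 + 0.41·2.2 = 5.9838.
E[X²] = 0.18·102.502 + 0.41·72 + 0.41·7.04 = 50.8568.
Var(X) = E[X²] − (E[X])² = 50.8568 − 35.8059 = 15.051.

15.051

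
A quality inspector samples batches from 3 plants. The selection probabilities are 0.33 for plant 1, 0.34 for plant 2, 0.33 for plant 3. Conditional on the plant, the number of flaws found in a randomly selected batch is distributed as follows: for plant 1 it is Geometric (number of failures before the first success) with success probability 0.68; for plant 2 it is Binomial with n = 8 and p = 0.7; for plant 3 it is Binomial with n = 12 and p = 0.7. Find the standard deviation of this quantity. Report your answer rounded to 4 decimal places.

Per component, 1: μ=0.470588, E[X²]=0.913495; 2: μ=5.6, E[X²]=33.04; 3: μ=8.4, E[X²]=73.08.
E[X] = 0.33·0.470588 + 0.34·5.6 + 0.33·8.4 = 4.83129.
E[X²] = 0.33·0.913495 + 0.34·33.04 + 0.33·73.08 = 35.6515.
Var(X) = E[X²] − (E[X])² = 35.6515 − 23.3414 = 12.3101.
SD(X) = √12.3101 = 3.50857.

3.5086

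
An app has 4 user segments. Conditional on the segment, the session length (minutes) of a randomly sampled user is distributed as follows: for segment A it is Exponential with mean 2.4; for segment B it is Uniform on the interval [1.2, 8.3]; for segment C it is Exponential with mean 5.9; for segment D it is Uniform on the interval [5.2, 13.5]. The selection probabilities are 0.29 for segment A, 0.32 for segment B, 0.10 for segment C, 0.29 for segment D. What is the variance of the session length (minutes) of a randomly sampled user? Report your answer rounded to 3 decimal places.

Per component, A: μ=2.4, E[X²]=11.52; B: μ=4.75, E[X²]=26.7633; C: μ=5.9, E[X²]=69.62; D: μ=9.35, E[X²]=93.1633.
E[X] = 0.29·2.4 + 0.32·4.75 + 0.1·5.9 + 0.29·9.35 = 5.5175.
E[X²] = 0.29·11.52 + 0.32·26.7633 + 0.1·69.62 + 0.29·93.1633 = 45.8844.
Var(X) = E[X²] − (E[X])² = 45.8844 − 30.4428 = 15.4416.

15.442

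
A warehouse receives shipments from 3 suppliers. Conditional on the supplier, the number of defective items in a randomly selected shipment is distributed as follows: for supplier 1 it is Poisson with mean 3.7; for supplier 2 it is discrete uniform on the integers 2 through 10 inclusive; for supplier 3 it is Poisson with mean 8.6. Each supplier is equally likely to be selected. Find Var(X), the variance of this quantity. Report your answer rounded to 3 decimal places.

10.329

Per component, 1: μ=3.7, E[X²]=17.39; 2: μ=6, E[X²]=42.6667; 3: μ=8.6, E[X²]=82.56.
E[X] = 0.333333·3.7 + 0.333333·6 + 0.333333·8.6 = 6.1.
E[X²] = 0.333333·17.39 + 0.333333·42.6667 + 0.333333·82.56 = 47.5389.
Var(X) = E[X²] − (E[X])² = 47.5389 − 37.21 = 10.3289.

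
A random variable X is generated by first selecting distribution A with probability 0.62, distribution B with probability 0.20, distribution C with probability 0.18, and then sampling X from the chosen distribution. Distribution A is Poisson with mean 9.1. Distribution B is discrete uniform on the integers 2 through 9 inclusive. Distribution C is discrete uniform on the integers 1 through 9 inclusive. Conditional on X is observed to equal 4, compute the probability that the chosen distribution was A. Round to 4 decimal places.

Likelihoods P(X=4 | ·): A: 0.0319062; B: 0.125; C: 0.111111.
Posterior ∝ prior × likelihood. Numerator for A: 0.62·0.0319062 = 0.0197818.
Normalizing constant: 0.62·0.0319062 + 0.2·0.125 + 0.18·0.111111 = 0.0647818.
P(A | observation) = 0.0197818 / 0.0647818 = 0.305361.

0.3054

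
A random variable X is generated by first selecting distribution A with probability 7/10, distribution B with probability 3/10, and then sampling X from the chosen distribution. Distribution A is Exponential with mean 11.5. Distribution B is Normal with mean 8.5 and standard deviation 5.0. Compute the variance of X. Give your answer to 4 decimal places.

Per component, A: μ=11.5, E[X²]=264.5; B: μ=8.5, E[X²]=97.25.
E[X] = 0.7·11.5 + 0.3·8.5 = 10.6.
E[X²] = 0.7·264.5 + 0.3·97.25 = 214.325.
Var(X) = E[X²] − (E[X])² = 214.325 − 112.36 = 101.965.

101.9650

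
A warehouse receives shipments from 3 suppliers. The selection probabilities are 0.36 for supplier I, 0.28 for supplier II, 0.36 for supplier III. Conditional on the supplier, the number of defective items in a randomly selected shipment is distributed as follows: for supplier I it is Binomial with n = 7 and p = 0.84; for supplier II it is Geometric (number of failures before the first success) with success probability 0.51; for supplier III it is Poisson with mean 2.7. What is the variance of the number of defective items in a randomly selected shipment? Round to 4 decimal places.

5.8929

Per component, I: μ=5.88, E[X²]=35.5152; II: μ=0.960784, E[X²]=2.807; III: μ=2.7, E[X²]=9.99.
E[X] = 0.36·5.88 + 0.28·0.960784 + 0.36·2.7 = 3.35782.
E[X²] = 0.36·35.5152 + 0.28·2.807 + 0.36·9.99 = 17.1678.
Var(X) = E[X²] − (E[X])² = 17.1678 − 11.275 = 5.89288.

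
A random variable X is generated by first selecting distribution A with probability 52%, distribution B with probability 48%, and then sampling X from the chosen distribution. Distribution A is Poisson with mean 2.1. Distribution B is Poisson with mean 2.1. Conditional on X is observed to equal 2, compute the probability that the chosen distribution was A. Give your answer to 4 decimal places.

Likelihoods P(X=2 | ·): A: 0.270016; B: 0.270016.
Posterior ∝ prior × likelihood. Numerator for A: 0.52·0.270016 = 0.140409.
Normalizing constant: 0.52·0.270016 + 0.48·0.270016 = 0.270016.
P(A | observation) = 0.140409 / 0.270016 = 0.52.

0.5200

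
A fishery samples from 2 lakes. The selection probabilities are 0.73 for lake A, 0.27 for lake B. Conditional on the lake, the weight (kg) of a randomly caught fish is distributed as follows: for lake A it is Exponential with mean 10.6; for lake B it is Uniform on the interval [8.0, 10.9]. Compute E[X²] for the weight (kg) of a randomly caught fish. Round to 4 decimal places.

For each component E[X²] = Var + (mean)², giving A: 224.72; B: 90.0033.
Overall E[X²] = 0.73·224.72 + 0.27·90.0033 = 188.346.

188.3465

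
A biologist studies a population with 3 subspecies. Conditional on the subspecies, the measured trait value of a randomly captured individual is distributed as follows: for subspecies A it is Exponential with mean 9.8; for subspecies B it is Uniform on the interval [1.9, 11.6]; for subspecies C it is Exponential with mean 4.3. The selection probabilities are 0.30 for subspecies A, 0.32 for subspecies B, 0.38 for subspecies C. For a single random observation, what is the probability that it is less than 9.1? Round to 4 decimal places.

0.7532

Conditional on each subspecies, P(X < 9.1): A: 0.604882; B: 0.742268; C: 0.879521.
By total probability, P(X < 9.1) = 0.3·0.604882 + 0.32·0.742268 + 0.38·0.879521 = 0.753208.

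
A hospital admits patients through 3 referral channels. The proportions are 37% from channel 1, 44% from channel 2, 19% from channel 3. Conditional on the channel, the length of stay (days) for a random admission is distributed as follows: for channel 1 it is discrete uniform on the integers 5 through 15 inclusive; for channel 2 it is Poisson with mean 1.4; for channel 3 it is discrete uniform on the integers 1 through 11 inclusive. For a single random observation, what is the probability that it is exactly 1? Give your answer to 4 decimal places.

0.1692

Conditional on each channel, P(X = 1): 1: 0; 2: 0.345236; 3: 0.0909091.
By total probability, P(X = 1) = 0.37·0 + 0.44·0.345236 + 0.19·0.0909091 = 0.169176.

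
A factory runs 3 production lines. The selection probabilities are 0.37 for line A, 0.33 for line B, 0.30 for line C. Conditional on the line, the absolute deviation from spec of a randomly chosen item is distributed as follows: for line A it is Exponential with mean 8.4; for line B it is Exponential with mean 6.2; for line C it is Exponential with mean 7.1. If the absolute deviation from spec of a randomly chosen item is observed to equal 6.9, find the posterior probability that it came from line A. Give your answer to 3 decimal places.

Likelihoods f(6.9 | ·): A: 0.0523575; B: 0.0530006; C: 0.0532943.
Posterior ∝ prior × likelihood. Numerator for A: 0.37·0.0523575 = 0.0193723.
Normalizing constant: 0.37·0.0523575 + 0.33·0.0530006 + 0.3·0.0532943 = 0.0528508.
P(A | observation) = 0.0193723 / 0.0528508 = 0.366547.

0.367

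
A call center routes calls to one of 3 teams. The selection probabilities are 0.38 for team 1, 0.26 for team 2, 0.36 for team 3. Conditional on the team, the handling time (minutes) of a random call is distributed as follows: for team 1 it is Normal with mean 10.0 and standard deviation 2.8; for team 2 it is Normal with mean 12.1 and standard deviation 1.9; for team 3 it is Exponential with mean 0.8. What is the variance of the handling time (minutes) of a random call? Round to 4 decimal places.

Per component, 1: μ=10, E[X²]=107.84; 2: μ=12.1, E[X²]=150.02; 3: μ=0.8, E[X²]=1.28.
E[X] = 0.38·10 + 0.26·12.1 + 0.36·0.8 = 7.234.
E[X²] = 0.38·107.84 + 0.26·150.02 + 0.36·1.28 = 80.4452.
Var(X) = E[X²] − (E[X])² = 80.4452 − 52.3308 = 28.1144.

28.1144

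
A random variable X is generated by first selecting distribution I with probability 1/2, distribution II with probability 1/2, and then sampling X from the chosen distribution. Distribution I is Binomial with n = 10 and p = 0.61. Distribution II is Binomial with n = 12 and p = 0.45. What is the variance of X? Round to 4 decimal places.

Per component, I: μ=6.1, E[X²]=39.589; II: μ=5.4, E[X²]=32.13.
E[X] = 0.5·6.1 + 0.5·5.4 = 5.75.
E[X²] = 0.5·39.589 + 0.5·32.13 = 35.8595.
Var(X) = E[X²] − (E[X])² = 35.8595 − 33.0625 = 2.797.

2.7970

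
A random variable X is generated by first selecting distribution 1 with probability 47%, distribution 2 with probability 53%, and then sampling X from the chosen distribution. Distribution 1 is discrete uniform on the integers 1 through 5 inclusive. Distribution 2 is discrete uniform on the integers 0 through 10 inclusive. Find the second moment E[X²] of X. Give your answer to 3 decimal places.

23.720

For each component E[X²] = Var + (mean)², giving 1: 11; 2: 35.
Overall E[X²] = 0.47·11 + 0.53·35 = 23.72.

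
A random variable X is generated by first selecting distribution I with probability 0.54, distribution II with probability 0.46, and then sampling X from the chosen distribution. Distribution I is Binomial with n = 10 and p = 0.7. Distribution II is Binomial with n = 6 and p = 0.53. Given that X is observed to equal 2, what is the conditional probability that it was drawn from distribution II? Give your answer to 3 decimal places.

Likelihoods P(X=2 | ·): I: 0.0014467; II: 0.205605.
Posterior ∝ prior × likelihood. Numerator for II: 0.46·0.205605 = 0.0945785.
Normalizing constant: 0.54·0.0014467 + 0.46·0.205605 = 0.0953597.
P(II | observation) = 0.0945785 / 0.0953597 = 0.991808.

0.992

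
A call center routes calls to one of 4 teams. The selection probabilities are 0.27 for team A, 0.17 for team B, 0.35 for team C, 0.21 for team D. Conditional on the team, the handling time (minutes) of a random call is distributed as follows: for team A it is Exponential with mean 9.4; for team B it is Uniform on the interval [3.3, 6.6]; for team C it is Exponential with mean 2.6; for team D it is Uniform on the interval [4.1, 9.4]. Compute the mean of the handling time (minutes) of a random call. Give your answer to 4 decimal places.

5.7070

Component means — A: 9.4; B: 4.95; C: 2.6; D: 6.75.
E[X] = 0.27·9.4 + 0.17·4.95 + 0.35·2.6 + 0.21·6.75 = 5.707.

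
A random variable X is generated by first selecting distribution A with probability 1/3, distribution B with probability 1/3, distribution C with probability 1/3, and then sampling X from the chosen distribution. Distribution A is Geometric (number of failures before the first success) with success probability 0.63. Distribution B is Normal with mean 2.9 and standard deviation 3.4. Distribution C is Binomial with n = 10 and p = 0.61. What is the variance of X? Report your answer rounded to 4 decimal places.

Per component, A: μ=0.587302, E[X²]=1.27715; B: μ=2.9, E[X²]=19.97; C: μ=6.1, E[X²]=39.589.
E[X] = 0.333333·0.587302 + 0.333333·2.9 + 0.333333·6.1 = 3.19577.
E[X²] = 0.333333·1.27715 + 0.333333·19.97 + 0.333333·39.589 = 20.2787.
Var(X) = E[X²] − (E[X])² = 20.2787 − 10.2129 = 10.0658.

10.0658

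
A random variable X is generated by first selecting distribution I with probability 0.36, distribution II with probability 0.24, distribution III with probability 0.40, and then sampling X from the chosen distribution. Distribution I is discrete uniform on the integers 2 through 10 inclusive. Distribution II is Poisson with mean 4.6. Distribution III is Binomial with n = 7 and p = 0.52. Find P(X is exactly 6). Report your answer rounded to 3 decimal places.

0.098

Conditional on each component, P(X = 6): I: 0.111111; II: 0.13227; III: 0.0664292.
By total probability, P(X = 6) = 0.36·0.111111 + 0.24·0.13227 + 0.4·0.0664292 = 0.0983164.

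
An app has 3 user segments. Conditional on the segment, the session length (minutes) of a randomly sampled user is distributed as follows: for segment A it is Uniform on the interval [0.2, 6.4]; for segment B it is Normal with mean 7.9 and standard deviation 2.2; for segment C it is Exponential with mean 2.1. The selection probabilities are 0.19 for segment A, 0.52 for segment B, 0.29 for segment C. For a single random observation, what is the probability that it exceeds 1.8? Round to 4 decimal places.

0.7826

Conditional on each segment, P(X > 1.8): A: 0.741935; B: 0.997221; C: 0.424373.
By total probability, P(X > 1.8) = 0.19·0.741935 + 0.52·0.997221 + 0.29·0.424373 = 0.782591.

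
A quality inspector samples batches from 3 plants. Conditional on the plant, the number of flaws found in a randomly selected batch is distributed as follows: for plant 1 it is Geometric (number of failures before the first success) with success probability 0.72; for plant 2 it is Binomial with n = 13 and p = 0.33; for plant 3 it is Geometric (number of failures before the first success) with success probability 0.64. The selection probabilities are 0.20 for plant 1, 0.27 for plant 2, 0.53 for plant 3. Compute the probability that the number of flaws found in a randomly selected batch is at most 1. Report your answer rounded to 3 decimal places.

0.657

Conditional on each plant, P(X ≤ 1): 1: 0.9216; 2: 0.0405863; 3: 0.8704.
By total probability, P(X ≤ 1) = 0.2·0.9216 + 0.27·0.0405863 + 0.53·0.8704 = 0.65659.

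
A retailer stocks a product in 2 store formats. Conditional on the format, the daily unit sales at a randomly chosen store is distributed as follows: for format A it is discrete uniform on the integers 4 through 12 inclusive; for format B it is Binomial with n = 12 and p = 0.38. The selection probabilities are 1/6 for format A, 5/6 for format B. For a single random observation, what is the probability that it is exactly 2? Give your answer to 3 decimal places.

Conditional on each format, P(X = 2): A: 0; B: 0.0799886.
By total probability, P(X = 2) = 0.166667·0 + 0.833333·0.0799886 = 0.0666572.

0.067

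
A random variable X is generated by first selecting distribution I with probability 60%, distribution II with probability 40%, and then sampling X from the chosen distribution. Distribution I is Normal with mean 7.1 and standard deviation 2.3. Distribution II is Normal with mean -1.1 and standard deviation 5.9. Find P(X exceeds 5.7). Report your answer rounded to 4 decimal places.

0.4870

Conditional on each component, P(X > 5.7): I: 0.728637; II: 0.124549.
By total probability, P(X > 5.7) = 0.6·0.728637 + 0.4·0.124549 = 0.487002.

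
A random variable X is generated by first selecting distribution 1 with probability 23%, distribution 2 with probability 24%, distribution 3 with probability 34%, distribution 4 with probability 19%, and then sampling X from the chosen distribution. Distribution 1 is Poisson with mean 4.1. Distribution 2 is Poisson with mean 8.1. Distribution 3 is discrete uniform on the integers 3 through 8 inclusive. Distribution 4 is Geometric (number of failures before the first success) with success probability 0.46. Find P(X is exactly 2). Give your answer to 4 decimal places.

Conditional on each component, P(X = 2): 1: 0.139293; 2: 0.0099576; 3: 0; 4: 0.134136.
By total probability, P(X = 2) = 0.23·0.139293 + 0.24·0.0099576 + 0.34·0 + 0.19·0.134136 = 0.0599131.

0.0599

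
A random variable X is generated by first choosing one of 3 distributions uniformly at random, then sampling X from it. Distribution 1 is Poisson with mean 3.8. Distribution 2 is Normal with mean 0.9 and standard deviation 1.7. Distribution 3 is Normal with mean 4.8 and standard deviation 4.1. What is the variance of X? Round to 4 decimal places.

Per component, 1: μ=3.8, E[X²]=18.24; 2: μ=0.9, E[X²]=3.7; 3: μ=4.8, E[X²]=39.85.
E[X] = 0.333333·3.8 + 0.333333·0.9 + 0.333333·4.8 = 3.16667.
E[X²] = 0.333333·18.24 + 0.333333·3.7 + 0.333333·39.85 = 20.5967.
Var(X) = E[X²] − (E[X])² = 20.5967 − 10.0278 = 10.5689.

10.5689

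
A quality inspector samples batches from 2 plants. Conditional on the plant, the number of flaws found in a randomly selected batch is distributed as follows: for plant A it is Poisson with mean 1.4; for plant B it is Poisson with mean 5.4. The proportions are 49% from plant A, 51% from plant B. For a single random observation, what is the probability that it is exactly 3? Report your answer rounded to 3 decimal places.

0.116

Conditional on each plant, P(X = 3): A: 0.112777; B: 0.118533.
By total probability, P(X = 3) = 0.49·0.112777 + 0.51·0.118533 = 0.115713.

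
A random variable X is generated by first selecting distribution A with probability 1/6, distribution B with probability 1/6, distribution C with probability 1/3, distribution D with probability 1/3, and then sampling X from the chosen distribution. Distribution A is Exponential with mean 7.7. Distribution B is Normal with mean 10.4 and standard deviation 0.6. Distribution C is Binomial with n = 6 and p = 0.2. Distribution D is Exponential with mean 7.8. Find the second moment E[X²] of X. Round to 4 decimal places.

79.2100

For each component E[X²] = Var + (mean)², giving A: 118.58; B: 108.52; C: 2.4; D: 121.68.
Overall E[X²] = 0.166667·118.58 + 0.166667·108.52 + 0.333333·2.4 + 0.333333·121.68 = 79.21.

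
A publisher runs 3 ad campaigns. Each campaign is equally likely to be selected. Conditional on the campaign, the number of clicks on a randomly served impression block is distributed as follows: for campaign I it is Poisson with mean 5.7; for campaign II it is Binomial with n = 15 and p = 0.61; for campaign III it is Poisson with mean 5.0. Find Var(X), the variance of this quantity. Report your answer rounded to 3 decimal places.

Per component, I: μ=5.7, E[X²]=38.19; II: μ=9.15, E[X²]=87.291; III: μ=5, E[X²]=30.
E[X] = 0.333333·5.7 + 0.333333·9.15 + 0.333333·5 = 6.61667.
E[X²] = 0.333333·38.19 + 0.333333·87.291 + 0.333333·30 = 51.827.
Var(X) = E[X²] − (E[X])² = 51.827 − 43.7803 = 8.04672.

8.047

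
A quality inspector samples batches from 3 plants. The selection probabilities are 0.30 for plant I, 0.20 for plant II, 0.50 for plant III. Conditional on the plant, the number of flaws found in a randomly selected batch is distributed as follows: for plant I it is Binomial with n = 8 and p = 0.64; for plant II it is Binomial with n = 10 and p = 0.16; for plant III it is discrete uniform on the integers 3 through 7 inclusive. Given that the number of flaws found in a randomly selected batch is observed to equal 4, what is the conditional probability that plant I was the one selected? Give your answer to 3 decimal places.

Likelihoods P(X=4 | ·): I: 0.197255; II: 0.0483476; III: 0.2.
Posterior ∝ prior × likelihood. Numerator for I: 0.3·0.197255 = 0.0591765.
Normalizing constant: 0.3·0.197255 + 0.2·0.0483476 + 0.5·0.2 = 0.168846.
P(I | observation) = 0.0591765 / 0.168846 = 0.350476.

0.350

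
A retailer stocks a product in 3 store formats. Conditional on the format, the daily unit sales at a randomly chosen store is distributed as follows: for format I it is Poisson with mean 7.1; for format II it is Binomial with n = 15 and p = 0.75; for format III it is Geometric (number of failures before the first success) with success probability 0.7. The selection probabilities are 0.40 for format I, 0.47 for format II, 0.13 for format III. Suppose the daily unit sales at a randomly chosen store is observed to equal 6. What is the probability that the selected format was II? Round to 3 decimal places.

Likelihoods P(X=6 | ·): I: 0.1468; II: 0.00339807; III: 0.0005103.
Posterior ∝ prior × likelihood. Numerator for II: 0.47·0.00339807 = 0.00159709.
Normalizing constant: 0.4·0.1468 + 0.47·0.00339807 + 0.13·0.0005103 = 0.0603835.
P(II | observation) = 0.00159709 / 0.0603835 = 0.0264491.

0.026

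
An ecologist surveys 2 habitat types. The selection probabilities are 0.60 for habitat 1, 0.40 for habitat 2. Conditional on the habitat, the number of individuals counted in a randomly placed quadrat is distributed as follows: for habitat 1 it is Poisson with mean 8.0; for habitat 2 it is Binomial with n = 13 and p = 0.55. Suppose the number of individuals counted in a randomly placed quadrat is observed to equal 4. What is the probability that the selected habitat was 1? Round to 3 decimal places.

Likelihoods P(X=4 | ·): 1: 0.0572523; 2: 0.0495073.
Posterior ∝ prior × likelihood. Numerator for 1: 0.6·0.0572523 = 0.0343514.
Normalizing constant: 0.6·0.0572523 + 0.4·0.0495073 = 0.0541543.
P(1 | observation) = 0.0343514 / 0.0541543 = 0.634324.

0.634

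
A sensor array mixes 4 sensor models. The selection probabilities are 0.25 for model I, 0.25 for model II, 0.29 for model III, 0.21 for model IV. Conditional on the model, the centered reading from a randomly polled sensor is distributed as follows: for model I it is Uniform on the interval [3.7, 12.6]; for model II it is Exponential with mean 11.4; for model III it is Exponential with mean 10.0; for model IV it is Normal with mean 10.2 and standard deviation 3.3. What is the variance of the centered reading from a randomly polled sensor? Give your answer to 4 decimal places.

66.7762

Per component, I: μ=8.15, E[X²]=73.0233; II: μ=11.4, E[X²]=259.92; III: μ=10, E[X²]=200; IV: μ=10.2, E[X²]=114.93.
E[X] = 0.25·8.15 + 0.25·11.4 + 0.29·10 + 0.21·10.2 = 9.9295.
E[X²] = 0.25·73.0233 + 0.25·259.92 + 0.29·200 + 0.21·114.93 = 165.371.
Var(X) = E[X²] − (E[X])² = 165.371 − 98.595 = 66.7762.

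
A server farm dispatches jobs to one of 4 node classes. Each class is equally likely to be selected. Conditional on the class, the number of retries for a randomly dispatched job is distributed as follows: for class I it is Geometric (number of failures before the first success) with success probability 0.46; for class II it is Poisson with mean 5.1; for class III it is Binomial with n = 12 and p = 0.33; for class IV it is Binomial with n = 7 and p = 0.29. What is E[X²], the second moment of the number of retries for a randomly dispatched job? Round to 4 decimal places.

14.7343

For each component E[X²] = Var + (mean)², giving I: 3.93006; II: 31.11; III: 18.3348; IV: 5.5622.
Overall E[X²] = 0.25·3.93006 + 0.25·31.11 + 0.25·18.3348 + 0.25·5.5622 = 14.7343.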